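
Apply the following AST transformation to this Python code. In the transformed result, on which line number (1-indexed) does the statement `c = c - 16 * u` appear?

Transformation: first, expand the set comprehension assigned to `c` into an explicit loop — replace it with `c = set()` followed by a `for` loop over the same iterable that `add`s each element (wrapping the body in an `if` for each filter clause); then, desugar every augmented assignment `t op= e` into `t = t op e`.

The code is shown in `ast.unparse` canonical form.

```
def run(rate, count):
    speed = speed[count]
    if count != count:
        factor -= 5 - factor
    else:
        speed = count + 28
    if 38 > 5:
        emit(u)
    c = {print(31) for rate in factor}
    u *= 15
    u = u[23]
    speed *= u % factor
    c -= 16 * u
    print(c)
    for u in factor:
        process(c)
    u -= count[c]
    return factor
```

15

Transformed code:
def run(rate, count):
    speed = speed[count]
    if count != count:
        factor = factor - (5 - factor)
    else:
        speed = count + 28
    if 38 > 5:
        emit(u)
    c = set()
    for rate in factor:
        c.add(print(31))
    u = u * 15
    u = u[23]
    speed = speed * (u % factor)
    c = c - 16 * u
    print(c)
    for u in factor:
        process(c)
    u = u - count[c]
    return factor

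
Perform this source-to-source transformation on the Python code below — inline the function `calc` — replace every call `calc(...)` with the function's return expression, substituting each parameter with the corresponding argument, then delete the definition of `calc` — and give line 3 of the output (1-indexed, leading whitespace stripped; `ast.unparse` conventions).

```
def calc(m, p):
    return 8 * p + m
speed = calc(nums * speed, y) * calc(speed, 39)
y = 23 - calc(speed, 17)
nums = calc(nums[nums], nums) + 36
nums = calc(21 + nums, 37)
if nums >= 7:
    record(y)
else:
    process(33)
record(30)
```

Transformed code:
speed = (8 * y + nums * speed) * (8 * 39 + speed)
y = 23 - (8 * 17 + speed)
nums = 8 * nums + nums[nums] + 36
nums = 8 * 37 + (21 + nums)
if nums >= 7:
    record(y)
else:
    process(33)
record(30)

nums = 8 * nums + nums[nums] + 36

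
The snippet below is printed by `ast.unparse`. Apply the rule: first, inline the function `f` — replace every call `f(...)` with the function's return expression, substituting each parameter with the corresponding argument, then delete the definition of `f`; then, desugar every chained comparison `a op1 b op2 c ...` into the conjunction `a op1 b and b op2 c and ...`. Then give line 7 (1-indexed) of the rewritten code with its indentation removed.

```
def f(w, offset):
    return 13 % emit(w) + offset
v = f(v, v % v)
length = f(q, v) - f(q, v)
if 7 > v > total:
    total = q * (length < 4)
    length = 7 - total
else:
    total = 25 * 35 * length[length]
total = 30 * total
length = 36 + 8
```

total = 25 * 35 * length[length]

Transformed code:
v = 13 % emit(v) + v % v
length = 13 % emit(q) + v - (13 % emit(q) + v)
if 7 > v and v > total:
    total = q * (length < 4)
    length = 7 - total
else:
    total = 25 * 35 * length[length]
total = 30 * total
length = 36 + 8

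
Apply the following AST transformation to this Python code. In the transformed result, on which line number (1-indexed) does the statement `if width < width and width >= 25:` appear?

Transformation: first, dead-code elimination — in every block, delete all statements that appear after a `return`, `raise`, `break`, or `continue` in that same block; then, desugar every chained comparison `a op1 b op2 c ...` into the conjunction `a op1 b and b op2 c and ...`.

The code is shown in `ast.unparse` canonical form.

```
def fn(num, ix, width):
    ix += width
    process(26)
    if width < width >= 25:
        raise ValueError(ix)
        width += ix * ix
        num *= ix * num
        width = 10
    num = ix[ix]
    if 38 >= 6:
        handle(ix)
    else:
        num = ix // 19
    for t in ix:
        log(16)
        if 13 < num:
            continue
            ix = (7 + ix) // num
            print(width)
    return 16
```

Transformed code:
def fn(num, ix, width):
    ix += width
    process(26)
    if width < width and width >= 25:
        raise ValueError(ix)
    num = ix[ix]
    if 38 >= 6:
        handle(ix)
    else:
        num = ix // 19
    for t in ix:
        log(16)
        if 13 < num:
            continue
    return 16

4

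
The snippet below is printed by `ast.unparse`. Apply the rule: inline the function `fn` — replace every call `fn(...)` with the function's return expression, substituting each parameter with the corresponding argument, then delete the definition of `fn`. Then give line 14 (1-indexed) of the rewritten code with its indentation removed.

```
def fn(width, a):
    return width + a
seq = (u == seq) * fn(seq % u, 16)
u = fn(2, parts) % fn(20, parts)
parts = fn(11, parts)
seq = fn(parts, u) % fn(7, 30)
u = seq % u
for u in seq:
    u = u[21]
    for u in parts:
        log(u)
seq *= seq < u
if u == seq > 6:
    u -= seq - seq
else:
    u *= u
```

u *= u

Transformed code:
seq = (u == seq) * (seq % u + 16)
u = (2 + parts) % (20 + parts)
parts = 11 + parts
seq = (parts + u) % (7 + 30)
u = seq % u
for u in seq:
    u = u[21]
    for u in parts:
        log(u)
seq *= seq < u
if u == seq > 6:
    u -= seq - seq
else:
    u *= u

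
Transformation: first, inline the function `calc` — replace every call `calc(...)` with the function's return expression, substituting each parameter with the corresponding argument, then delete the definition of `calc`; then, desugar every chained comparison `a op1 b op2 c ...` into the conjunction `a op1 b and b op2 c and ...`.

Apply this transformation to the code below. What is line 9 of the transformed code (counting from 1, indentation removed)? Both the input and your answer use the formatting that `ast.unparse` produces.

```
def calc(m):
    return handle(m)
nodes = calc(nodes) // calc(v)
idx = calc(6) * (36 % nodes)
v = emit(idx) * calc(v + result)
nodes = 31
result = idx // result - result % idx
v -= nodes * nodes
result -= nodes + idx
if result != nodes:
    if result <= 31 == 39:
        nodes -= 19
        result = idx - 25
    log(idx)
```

if result <= 31 and 31 == 39:

Transformed code:
nodes = handle(nodes) // handle(v)
idx = handle(6) * (36 % nodes)
v = emit(idx) * handle(v + result)
nodes = 31
result = idx // result - result % idx
v -= nodes * nodes
result -= nodes + idx
if result != nodes:
    if result <= 31 and 31 == 39:
        nodes -= 19
        result = idx - 25
    log(idx)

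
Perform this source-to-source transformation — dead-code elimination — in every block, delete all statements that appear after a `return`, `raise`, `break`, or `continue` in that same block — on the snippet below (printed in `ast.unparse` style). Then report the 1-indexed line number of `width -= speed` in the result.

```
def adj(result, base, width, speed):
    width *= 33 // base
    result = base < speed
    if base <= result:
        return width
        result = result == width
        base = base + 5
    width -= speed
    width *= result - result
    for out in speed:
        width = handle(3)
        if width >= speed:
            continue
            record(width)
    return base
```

Transformed code:
def adj(result, base, width, speed):
    width *= 33 // base
    result = base < speed
    if base <= result:
        return width
    width -= speed
    width *= result - result
    for out in speed:
        width = handle(3)
        if width >= speed:
            continue
    return base

6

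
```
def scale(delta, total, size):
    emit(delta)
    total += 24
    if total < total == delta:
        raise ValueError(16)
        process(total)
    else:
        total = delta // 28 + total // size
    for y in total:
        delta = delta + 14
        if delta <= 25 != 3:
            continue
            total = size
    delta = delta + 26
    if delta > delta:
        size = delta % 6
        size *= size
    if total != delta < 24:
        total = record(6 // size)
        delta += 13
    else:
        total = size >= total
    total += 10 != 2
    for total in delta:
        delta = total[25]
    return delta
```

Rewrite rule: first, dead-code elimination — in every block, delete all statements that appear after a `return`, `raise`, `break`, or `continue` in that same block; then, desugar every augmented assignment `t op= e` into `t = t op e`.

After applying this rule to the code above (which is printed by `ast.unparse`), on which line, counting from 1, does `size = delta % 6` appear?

14

Transformed code:
def scale(delta, total, size):
    emit(delta)
    total = total + 24
    if total < total == delta:
        raise ValueError(16)
    else:
        total = delta // 28 + total // size
    for y in total:
        delta = delta + 14
        if delta <= 25 != 3:
            continue
    delta = delta + 26
    if delta > delta:
        size = delta % 6
        size = size * size
    if total != delta < 24:
        total = record(6 // size)
        delta = delta + 13
    else:
        total = size >= total
    total = total + (10 != 2)
    for total in delta:
        delta = total[25]
    return delta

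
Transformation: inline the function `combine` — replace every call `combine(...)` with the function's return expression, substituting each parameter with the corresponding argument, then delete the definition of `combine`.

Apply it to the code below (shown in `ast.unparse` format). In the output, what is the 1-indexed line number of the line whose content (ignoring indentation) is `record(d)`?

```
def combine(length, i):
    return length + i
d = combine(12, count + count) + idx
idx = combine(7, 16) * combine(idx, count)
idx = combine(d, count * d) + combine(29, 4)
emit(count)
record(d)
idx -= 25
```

Transformed code:
d = 12 + (count + count) + idx
idx = (7 + 16) * (idx + count)
idx = d + count * d + (29 + 4)
emit(count)
record(d)
idx -= 25

5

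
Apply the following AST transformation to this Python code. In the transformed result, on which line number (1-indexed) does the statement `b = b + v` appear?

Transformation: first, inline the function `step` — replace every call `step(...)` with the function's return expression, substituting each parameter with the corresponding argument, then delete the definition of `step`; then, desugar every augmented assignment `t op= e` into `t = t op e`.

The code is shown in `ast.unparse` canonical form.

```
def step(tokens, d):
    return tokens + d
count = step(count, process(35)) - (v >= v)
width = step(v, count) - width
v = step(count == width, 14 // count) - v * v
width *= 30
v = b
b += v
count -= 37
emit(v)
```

Transformed code:
count = count + process(35) - (v >= v)
width = v + count - width
v = (count == width) + 14 // count - v * v
width = width * 30
v = b
b = b + v
count = count - 37
emit(v)

6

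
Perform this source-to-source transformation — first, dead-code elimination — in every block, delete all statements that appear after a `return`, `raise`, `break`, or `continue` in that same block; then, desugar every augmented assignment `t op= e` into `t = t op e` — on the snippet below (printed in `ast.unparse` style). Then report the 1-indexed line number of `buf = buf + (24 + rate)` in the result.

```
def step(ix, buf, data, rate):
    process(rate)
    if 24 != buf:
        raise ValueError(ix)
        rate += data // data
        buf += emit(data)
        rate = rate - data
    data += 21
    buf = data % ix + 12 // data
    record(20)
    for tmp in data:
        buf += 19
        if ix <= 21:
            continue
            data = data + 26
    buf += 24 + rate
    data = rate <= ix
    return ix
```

12

Transformed code:
def step(ix, buf, data, rate):
    process(rate)
    if 24 != buf:
        raise ValueError(ix)
    data = data + 21
    buf = data % ix + 12 // data
    record(20)
    for tmp in data:
        buf = buf + 19
        if ix <= 21:
            continue
    buf = buf + (24 + rate)
    data = rate <= ix
    return ix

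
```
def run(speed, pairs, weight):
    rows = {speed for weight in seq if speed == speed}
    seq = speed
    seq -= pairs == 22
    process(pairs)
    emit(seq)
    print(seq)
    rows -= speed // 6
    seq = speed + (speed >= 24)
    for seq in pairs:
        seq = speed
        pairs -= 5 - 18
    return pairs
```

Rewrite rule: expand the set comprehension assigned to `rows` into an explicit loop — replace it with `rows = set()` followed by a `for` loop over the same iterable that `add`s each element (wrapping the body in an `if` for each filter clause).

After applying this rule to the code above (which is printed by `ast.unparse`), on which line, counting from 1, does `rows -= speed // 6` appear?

11

Transformed code:
def run(speed, pairs, weight):
    rows = set()
    for weight in seq:
        if speed == speed:
            rows.add(speed)
    seq = speed
    seq -= pairs == 22
    process(pairs)
    emit(seq)
    print(seq)
    rows -= speed // 6
    seq = speed + (speed >= 24)
    for seq in pairs:
        seq = speed
        pairs -= 5 - 18
    return pairs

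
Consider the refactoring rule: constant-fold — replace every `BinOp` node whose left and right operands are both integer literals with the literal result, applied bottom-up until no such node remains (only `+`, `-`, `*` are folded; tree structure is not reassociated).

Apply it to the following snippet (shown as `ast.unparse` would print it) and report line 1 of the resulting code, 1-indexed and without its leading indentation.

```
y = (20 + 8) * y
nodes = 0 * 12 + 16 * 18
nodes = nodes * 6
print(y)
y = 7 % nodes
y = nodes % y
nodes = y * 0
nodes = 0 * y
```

Transformed code:
y = 28 * y
nodes = 288
nodes = nodes * 6
print(y)
y = 7 % nodes
y = nodes % y
nodes = y * 0
nodes = 0 * y

y = 28 * y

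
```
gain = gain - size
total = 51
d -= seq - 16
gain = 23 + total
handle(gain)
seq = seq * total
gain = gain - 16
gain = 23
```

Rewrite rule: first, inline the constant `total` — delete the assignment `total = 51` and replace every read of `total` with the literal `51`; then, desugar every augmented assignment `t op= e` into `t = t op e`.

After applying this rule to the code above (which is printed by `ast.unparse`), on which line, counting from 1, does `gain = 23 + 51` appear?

3

Transformed code:
gain = gain - size
d = d - (seq - 16)
gain = 23 + 51
handle(gain)
seq = seq * 51
gain = gain - 16
gain = 23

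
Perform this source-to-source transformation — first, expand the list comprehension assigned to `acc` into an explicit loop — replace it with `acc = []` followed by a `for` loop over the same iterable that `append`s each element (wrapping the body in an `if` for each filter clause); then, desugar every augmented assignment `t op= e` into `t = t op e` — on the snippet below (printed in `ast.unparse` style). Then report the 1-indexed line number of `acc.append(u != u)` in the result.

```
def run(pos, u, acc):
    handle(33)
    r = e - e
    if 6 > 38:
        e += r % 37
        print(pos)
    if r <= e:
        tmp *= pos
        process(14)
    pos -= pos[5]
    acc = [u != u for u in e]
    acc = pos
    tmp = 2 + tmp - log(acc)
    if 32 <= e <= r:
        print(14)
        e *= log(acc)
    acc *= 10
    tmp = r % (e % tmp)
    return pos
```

13

Transformed code:
def run(pos, u, acc):
    handle(33)
    r = e - e
    if 6 > 38:
        e = e + r % 37
        print(pos)
    if r <= e:
        tmp = tmp * pos
        process(14)
    pos = pos - pos[5]
    acc = []
    for u in e:
        acc.append(u != u)
    acc = pos
    tmp = 2 + tmp - log(acc)
    if 32 <= e <= r:
        print(14)
        e = e * log(acc)
    acc = acc * 10
    tmp = r % (e % tmp)
    return pos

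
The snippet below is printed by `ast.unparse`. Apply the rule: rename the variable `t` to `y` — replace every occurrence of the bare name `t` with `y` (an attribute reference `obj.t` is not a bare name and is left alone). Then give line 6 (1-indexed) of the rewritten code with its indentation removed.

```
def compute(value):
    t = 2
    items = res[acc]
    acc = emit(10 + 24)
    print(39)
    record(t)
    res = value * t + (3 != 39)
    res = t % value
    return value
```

Transformed code:
def compute(value):
    y = 2
    items = res[acc]
    acc = emit(10 + 24)
    print(39)
    record(y)
    res = value * y + (3 != 39)
    res = y % value
    return value

record(y)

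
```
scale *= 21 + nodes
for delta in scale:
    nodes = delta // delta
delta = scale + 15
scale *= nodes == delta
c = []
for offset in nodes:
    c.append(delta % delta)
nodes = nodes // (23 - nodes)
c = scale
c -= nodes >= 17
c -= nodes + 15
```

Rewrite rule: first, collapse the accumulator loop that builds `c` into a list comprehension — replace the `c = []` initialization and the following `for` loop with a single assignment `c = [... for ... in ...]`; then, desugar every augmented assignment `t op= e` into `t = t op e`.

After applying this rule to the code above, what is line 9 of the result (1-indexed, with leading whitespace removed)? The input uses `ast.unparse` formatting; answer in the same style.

c = c - (nodes >= 17)

Transformed code:
scale = scale * (21 + nodes)
for delta in scale:
    nodes = delta // delta
delta = scale + 15
scale = scale * (nodes == delta)
c = [delta % delta for offset in nodes]
nodes = nodes // (23 - nodes)
c = scale
c = c - (nodes >= 17)
c = c - (nodes + 15)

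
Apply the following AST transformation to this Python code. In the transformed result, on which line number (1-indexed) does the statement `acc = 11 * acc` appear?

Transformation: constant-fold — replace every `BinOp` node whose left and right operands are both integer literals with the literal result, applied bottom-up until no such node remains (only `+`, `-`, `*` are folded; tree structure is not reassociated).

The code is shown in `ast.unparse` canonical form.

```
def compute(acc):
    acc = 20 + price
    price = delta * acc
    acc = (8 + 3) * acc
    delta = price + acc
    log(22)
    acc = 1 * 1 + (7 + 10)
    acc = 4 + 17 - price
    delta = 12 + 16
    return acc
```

4

Transformed code:
def compute(acc):
    acc = 20 + price
    price = delta * acc
    acc = 11 * acc
    delta = price + acc
    log(22)
    acc = 18
    acc = 21 - price
    delta = 28
    return acc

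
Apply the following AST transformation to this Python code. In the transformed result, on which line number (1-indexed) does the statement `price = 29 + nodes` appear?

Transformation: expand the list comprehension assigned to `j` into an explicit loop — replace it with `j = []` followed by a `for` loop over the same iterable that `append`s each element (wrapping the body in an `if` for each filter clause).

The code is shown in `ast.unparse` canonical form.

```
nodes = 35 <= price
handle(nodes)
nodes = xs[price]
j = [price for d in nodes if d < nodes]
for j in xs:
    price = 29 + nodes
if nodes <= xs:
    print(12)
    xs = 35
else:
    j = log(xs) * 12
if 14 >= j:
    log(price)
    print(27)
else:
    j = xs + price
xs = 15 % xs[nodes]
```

Transformed code:
nodes = 35 <= price
handle(nodes)
nodes = xs[price]
j = []
for d in nodes:
    if d < nodes:
        j.append(price)
for j in xs:
    price = 29 + nodes
if nodes <= xs:
    print(12)
    xs = 35
else:
    j = log(xs) * 12
if 14 >= j:
    log(price)
    print(27)
else:
    j = xs + price
xs = 15 % xs[nodes]

9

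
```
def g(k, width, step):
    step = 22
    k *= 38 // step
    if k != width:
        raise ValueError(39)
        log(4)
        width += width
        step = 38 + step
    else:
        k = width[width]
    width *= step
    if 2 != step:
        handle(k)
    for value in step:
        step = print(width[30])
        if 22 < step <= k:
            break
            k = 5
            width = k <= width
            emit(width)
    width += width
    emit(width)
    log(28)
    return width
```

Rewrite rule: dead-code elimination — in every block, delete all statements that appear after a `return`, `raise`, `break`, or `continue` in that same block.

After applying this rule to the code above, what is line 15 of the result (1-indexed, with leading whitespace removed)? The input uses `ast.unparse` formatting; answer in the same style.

Transformed code:
def g(k, width, step):
    step = 22
    k *= 38 // step
    if k != width:
        raise ValueError(39)
    else:
        k = width[width]
    width *= step
    if 2 != step:
        handle(k)
    for value in step:
        step = print(width[30])
        if 22 < step <= k:
            break
    width += width
    emit(width)
    log(28)
    return width

width += width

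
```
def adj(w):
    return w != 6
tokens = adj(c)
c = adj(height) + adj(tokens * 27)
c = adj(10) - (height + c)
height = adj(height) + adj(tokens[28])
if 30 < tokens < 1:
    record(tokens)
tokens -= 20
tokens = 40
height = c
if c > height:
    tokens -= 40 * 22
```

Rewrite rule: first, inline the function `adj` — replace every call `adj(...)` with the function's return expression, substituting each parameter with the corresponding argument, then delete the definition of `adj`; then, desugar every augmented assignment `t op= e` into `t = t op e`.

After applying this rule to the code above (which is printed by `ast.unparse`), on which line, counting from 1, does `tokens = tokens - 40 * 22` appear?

Transformed code:
tokens = c != 6
c = (height != 6) + (tokens * 27 != 6)
c = (10 != 6) - (height + c)
height = (height != 6) + (tokens[28] != 6)
if 30 < tokens < 1:
    record(tokens)
tokens = tokens - 20
tokens = 40
height = c
if c > height:
    tokens = tokens - 40 * 22

11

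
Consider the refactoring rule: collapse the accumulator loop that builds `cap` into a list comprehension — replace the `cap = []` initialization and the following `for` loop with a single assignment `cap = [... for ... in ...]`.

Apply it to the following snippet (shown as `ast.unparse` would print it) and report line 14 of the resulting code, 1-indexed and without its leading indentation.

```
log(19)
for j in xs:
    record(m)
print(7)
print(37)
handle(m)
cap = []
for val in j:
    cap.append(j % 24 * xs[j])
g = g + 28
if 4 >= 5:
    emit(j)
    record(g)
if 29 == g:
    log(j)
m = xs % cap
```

Transformed code:
log(19)
for j in xs:
    record(m)
print(7)
print(37)
handle(m)
cap = [j % 24 * xs[j] for val in j]
g = g + 28
if 4 >= 5:
    emit(j)
    record(g)
if 29 == g:
    log(j)
m = xs % cap

m = xs % cap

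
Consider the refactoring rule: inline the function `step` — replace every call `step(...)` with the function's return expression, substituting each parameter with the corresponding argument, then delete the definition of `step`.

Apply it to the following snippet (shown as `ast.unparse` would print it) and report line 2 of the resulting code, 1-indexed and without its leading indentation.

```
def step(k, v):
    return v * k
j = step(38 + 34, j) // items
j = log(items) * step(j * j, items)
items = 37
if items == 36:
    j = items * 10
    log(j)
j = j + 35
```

Transformed code:
j = j * (38 + 34) // items
j = log(items) * (items * (j * j))
items = 37
if items == 36:
    j = items * 10
    log(j)
j = j + 35

j = log(items) * (items * (j * j))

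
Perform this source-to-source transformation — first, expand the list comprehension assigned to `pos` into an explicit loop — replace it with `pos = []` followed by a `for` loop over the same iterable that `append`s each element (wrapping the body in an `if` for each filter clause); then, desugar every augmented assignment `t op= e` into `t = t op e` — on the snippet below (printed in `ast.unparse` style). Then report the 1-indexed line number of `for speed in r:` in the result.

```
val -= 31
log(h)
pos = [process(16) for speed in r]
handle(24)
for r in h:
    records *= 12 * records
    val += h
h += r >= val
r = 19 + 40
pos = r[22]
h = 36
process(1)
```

Transformed code:
val = val - 31
log(h)
pos = []
for speed in r:
    pos.append(process(16))
handle(24)
for r in h:
    records = records * (12 * records)
    val = val + h
h = h + (r >= val)
r = 19 + 40
pos = r[22]
h = 36
process(1)

4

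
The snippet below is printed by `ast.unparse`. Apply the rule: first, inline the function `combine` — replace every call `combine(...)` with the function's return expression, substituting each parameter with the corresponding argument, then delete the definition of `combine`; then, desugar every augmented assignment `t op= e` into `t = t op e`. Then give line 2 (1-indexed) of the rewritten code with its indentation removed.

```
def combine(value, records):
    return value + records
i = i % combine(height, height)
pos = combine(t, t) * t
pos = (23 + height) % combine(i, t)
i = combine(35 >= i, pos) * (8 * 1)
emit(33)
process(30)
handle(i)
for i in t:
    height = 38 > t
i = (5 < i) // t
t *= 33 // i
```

Transformed code:
i = i % (height + height)
pos = (t + t) * t
pos = (23 + height) % (i + t)
i = ((35 >= i) + pos) * (8 * 1)
emit(33)
process(30)
handle(i)
for i in t:
    height = 38 > t
i = (5 < i) // t
t = t * (33 // i)

pos = (t + t) * t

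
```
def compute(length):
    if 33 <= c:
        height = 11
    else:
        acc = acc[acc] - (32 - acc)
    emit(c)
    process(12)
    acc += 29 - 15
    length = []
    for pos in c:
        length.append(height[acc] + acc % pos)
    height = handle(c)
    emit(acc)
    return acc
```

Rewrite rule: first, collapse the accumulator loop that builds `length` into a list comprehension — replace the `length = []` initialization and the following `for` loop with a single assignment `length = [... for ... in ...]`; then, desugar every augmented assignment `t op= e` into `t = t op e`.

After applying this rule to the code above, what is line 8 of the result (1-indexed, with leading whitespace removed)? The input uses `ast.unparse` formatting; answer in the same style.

acc = acc + (29 - 15)

Transformed code:
def compute(length):
    if 33 <= c:
        height = 11
    else:
        acc = acc[acc] - (32 - acc)
    emit(c)
    process(12)
    acc = acc + (29 - 15)
    length = [height[acc] + acc % pos for pos in c]
    height = handle(c)
    emit(acc)
    return acc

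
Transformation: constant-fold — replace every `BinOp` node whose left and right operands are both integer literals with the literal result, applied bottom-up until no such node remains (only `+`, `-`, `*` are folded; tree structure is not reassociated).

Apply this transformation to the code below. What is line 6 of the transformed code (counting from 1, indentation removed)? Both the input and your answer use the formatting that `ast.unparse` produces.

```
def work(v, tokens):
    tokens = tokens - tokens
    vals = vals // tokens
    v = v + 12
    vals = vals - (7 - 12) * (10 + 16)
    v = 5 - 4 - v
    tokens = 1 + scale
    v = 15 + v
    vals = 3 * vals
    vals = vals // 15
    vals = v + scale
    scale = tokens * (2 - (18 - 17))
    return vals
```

v = 1 - v

Transformed code:
def work(v, tokens):
    tokens = tokens - tokens
    vals = vals // tokens
    v = v + 12
    vals = vals - -130
    v = 1 - v
    tokens = 1 + scale
    v = 15 + v
    vals = 3 * vals
    vals = vals // 15
    vals = v + scale
    scale = tokens * 1
    return vals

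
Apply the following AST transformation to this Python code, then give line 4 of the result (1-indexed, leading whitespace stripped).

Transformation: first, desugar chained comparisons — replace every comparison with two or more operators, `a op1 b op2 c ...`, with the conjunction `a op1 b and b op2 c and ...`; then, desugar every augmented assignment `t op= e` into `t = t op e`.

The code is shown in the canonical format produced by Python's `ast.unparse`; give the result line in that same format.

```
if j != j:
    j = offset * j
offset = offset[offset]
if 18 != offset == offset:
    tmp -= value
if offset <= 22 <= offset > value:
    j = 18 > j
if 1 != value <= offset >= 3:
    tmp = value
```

if 18 != offset and offset == offset:

Transformed code:
if j != j:
    j = offset * j
offset = offset[offset]
if 18 != offset and offset == offset:
    tmp = tmp - value
if offset <= 22 and 22 <= offset and (offset > value):
    j = 18 > j
if 1 != value and value <= offset and (offset >= 3):
    tmp = value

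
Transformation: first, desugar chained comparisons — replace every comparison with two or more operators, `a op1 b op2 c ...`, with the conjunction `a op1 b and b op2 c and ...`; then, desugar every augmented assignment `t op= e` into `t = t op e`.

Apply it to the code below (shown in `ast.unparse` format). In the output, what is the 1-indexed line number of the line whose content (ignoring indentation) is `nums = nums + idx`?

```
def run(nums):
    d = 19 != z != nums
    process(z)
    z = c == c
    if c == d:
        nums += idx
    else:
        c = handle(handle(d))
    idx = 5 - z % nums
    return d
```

6

Transformed code:
def run(nums):
    d = 19 != z and z != nums
    process(z)
    z = c == c
    if c == d:
        nums = nums + idx
    else:
        c = handle(handle(d))
    idx = 5 - z % nums
    return d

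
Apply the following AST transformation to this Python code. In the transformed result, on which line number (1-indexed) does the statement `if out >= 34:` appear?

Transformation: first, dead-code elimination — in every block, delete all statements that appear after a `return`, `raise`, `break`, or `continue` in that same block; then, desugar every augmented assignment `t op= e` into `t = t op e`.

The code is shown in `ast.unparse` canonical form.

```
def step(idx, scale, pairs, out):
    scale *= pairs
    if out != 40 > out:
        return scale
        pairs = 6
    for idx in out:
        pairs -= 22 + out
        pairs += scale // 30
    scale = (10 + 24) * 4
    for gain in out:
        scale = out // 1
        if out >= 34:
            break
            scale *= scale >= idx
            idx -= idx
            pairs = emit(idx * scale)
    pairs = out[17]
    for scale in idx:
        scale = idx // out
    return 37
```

11

Transformed code:
def step(idx, scale, pairs, out):
    scale = scale * pairs
    if out != 40 > out:
        return scale
    for idx in out:
        pairs = pairs - (22 + out)
        pairs = pairs + scale // 30
    scale = (10 + 24) * 4
    for gain in out:
        scale = out // 1
        if out >= 34:
            break
    pairs = out[17]
    for scale in idx:
        scale = idx // out
    return 37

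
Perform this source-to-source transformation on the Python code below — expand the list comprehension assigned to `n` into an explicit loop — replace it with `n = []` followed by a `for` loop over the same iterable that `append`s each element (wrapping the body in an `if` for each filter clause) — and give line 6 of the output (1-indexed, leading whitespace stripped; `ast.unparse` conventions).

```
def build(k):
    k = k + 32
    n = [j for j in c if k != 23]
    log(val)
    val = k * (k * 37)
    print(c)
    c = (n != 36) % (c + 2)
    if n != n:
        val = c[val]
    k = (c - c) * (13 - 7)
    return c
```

n.append(j)

Transformed code:
def build(k):
    k = k + 32
    n = []
    for j in c:
        if k != 23:
            n.append(j)
    log(val)
    val = k * (k * 37)
    print(c)
    c = (n != 36) % (c + 2)
    if n != n:
        val = c[val]
    k = (c - c) * (13 - 7)
    return c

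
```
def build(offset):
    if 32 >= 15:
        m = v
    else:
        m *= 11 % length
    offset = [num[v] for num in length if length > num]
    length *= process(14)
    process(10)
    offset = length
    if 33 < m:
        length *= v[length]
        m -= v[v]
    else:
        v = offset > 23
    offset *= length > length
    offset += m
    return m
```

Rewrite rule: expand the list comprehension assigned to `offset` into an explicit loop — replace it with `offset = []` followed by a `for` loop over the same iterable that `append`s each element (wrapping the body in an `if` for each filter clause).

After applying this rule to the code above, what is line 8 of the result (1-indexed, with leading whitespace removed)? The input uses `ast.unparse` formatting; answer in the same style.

Transformed code:
def build(offset):
    if 32 >= 15:
        m = v
    else:
        m *= 11 % length
    offset = []
    for num in length:
        if length > num:
            offset.append(num[v])
    length *= process(14)
    process(10)
    offset = length
    if 33 < m:
        length *= v[length]
        m -= v[v]
    else:
        v = offset > 23
    offset *= length > length
    offset += m
    return m

if length > num:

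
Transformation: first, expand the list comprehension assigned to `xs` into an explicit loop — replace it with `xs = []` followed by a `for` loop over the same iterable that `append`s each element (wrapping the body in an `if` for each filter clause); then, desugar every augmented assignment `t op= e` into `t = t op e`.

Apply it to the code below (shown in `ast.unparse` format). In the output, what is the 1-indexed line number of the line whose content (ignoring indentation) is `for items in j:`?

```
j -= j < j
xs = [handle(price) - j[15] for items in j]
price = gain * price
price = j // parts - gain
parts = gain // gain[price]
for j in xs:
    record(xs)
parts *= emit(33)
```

Transformed code:
j = j - (j < j)
xs = []
for items in j:
    xs.append(handle(price) - j[15])
price = gain * price
price = j // parts - gain
parts = gain // gain[price]
for j in xs:
    record(xs)
parts = parts * emit(33)

3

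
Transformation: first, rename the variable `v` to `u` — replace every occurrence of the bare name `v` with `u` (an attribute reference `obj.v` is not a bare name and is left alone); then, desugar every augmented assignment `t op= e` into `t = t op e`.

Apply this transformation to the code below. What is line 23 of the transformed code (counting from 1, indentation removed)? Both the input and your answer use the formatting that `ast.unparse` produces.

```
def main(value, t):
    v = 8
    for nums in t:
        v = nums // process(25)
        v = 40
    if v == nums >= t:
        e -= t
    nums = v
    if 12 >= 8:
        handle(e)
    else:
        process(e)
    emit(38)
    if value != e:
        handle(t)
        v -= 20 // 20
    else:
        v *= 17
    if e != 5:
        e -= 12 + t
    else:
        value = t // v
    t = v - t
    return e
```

t = u - t

Transformed code:
def main(value, t):
    u = 8
    for nums in t:
        u = nums // process(25)
        u = 40
    if u == nums >= t:
        e = e - t
    nums = u
    if 12 >= 8:
        handle(e)
    else:
        process(e)
    emit(38)
    if value != e:
        handle(t)
        u = u - 20 // 20
    else:
        u = u * 17
    if e != 5:
        e = e - (12 + t)
    else:
        value = t // u
    t = u - t
    return e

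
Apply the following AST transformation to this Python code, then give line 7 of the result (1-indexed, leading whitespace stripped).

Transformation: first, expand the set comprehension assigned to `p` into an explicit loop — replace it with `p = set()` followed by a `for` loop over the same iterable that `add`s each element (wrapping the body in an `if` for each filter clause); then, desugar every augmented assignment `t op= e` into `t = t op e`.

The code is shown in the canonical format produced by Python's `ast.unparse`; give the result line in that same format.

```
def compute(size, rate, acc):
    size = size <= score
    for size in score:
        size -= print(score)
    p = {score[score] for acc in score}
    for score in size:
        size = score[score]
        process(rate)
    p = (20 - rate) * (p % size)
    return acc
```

p.add(score[score])

Transformed code:
def compute(size, rate, acc):
    size = size <= score
    for size in score:
        size = size - print(score)
    p = set()
    for acc in score:
        p.add(score[score])
    for score in size:
        size = score[score]
        process(rate)
    p = (20 - rate) * (p % size)
    return acc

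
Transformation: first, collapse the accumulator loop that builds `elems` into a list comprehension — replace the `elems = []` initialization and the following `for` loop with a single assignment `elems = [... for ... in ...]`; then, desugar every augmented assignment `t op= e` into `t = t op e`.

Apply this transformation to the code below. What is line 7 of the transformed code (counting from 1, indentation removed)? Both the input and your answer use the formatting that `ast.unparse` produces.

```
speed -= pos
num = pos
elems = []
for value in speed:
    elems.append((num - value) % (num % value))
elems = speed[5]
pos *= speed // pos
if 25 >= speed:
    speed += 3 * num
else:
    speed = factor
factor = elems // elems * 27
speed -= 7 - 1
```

speed = speed + 3 * num

Transformed code:
speed = speed - pos
num = pos
elems = [(num - value) % (num % value) for value in speed]
elems = speed[5]
pos = pos * (speed // pos)
if 25 >= speed:
    speed = speed + 3 * num
else:
    speed = factor
factor = elems // elems * 27
speed = speed - (7 - 1)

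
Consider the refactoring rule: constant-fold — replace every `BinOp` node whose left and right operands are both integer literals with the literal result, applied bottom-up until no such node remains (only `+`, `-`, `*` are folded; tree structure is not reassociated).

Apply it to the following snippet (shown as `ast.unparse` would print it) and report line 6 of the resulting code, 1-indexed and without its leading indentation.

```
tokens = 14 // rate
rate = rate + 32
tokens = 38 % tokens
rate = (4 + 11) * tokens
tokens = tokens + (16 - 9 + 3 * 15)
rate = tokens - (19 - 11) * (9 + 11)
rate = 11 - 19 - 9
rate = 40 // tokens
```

Transformed code:
tokens = 14 // rate
rate = rate + 32
tokens = 38 % tokens
rate = 15 * tokens
tokens = tokens + 52
rate = tokens - 160
rate = -17
rate = 40 // tokens

rate = tokens - 160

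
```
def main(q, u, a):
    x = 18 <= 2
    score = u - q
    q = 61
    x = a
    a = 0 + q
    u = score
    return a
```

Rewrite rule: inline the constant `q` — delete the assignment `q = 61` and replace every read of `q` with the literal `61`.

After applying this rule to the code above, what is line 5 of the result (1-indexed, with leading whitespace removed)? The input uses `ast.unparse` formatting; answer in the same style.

a = 0 + 61

Transformed code:
def main(q, u, a):
    x = 18 <= 2
    score = u - 61
    x = a
    a = 0 + 61
    u = score
    return a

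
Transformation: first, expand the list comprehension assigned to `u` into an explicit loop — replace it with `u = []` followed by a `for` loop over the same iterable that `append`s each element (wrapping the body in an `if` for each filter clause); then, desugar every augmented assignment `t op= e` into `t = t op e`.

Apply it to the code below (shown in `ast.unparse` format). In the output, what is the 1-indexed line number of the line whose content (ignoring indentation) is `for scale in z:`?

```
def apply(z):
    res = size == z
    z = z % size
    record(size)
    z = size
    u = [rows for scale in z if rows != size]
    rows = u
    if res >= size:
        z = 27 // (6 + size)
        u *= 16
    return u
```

7

Transformed code:
def apply(z):
    res = size == z
    z = z % size
    record(size)
    z = size
    u = []
    for scale in z:
        if rows != size:
            u.append(rows)
    rows = u
    if res >= size:
        z = 27 // (6 + size)
        u = u * 16
    return u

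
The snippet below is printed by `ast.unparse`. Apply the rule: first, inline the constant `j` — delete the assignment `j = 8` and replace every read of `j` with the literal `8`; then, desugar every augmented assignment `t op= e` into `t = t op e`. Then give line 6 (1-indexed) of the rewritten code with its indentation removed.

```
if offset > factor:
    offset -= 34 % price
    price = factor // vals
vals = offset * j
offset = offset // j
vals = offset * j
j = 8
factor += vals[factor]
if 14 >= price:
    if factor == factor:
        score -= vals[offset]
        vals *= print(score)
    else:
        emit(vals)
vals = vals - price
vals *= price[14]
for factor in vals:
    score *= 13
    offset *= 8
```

Transformed code:
if offset > factor:
    offset = offset - 34 % price
    price = factor // vals
vals = offset * 8
offset = offset // 8
vals = offset * 8
factor = factor + vals[factor]
if 14 >= price:
    if factor == factor:
        score = score - vals[offset]
        vals = vals * print(score)
    else:
        emit(vals)
vals = vals - price
vals = vals * price[14]
for factor in vals:
    score = score * 13
    offset = offset * 8

vals = offset * 8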